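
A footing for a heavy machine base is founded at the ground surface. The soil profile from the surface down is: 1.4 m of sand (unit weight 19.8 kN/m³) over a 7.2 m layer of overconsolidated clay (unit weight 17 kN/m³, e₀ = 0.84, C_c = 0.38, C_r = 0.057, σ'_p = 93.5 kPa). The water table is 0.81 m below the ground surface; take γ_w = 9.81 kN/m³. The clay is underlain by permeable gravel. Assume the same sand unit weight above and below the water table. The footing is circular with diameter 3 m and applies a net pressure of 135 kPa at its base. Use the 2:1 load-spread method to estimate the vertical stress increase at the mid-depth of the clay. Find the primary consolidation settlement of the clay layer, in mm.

S_c ≈ 32.4 mm

Mid-depth of clay below the ground surface: z = 1.4 + 7.2/2 = 5 m.
Total vertical stress at mid-clay: σ_v = 19.8×1.4 + 17×3.6 = 88.92 kPa.
Pore pressure: u = 9.81×(5 − 0.81) = 41.104 kPa.
Initial effective stress: σ'_0 = σ_v − u = 88.92 − 41.104 = 47.816 kPa.
Stress increase at mid-clay by the 2:1 spreading method:
Δσ ≈ qD²/(D+z)² = 135×3²/(3+5)² = 18.984 kPa
Final effective stress: σ'_f = 47.816 + 18.984 = 66.8 kPa.
σ'_f = 66.8 ≤ σ'_p = 93.5 kPa, so the clay remains overconsolidated and only the recompression index applies:
S_c = C_r·H/(1+e₀)·log₁₀(σ'_f/σ'_0) = 0.057×7.2/1.84×log₁₀(66.8/47.816)
    = 0.22304 × 0.1452 = 0.03239 m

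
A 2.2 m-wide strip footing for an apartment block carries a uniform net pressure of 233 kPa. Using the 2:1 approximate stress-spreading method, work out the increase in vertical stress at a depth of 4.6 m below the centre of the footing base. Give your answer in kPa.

Δσ_z ≈ 75.4 kPa

By the 2:1 method the load spreads at 1 horizontal : 2 vertical, so at depth z the loaded area has grown by z in each plan dimension:
Δσ = qB/(B+z) = 233×2.2/(2.2+4.6) = 75.382 kPa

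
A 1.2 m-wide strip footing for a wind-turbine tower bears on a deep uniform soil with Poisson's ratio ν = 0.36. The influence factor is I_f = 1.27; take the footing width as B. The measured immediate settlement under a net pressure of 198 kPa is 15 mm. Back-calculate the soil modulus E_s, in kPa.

S_e = q·B·(1−ν²)/E_s · I_f  ⇒  E_s = q·B·(1−ν²)·I_f / S_e.
E_s = 198 × 1.2 × 0.8704 × 1.27 / 0.015 = 17510 kPa

E_s ≈ 17500 kPa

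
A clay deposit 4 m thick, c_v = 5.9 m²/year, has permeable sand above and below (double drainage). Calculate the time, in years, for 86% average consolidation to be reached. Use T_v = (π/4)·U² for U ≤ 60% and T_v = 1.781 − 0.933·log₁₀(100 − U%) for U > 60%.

Drainage path length: H_d = H/2 = 2 m (double drainage).
U > 60%: T_v = 1.781 − 0.933·log₁₀(100 − 86) = 0.71166.
t = T_v·H_d²/c_v = 0.71166×2²/5.9 = 0.4825 years.

t ≈ 0.482 years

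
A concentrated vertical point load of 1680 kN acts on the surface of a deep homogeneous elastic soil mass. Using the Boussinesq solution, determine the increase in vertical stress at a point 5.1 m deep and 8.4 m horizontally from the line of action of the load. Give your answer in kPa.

Boussinesq vertical stress below a point load on an elastic half-space:
Δσ_z = 3P/(2πz²) · [1 + (r/z)²]^(−5/2)
r/z = 8.4/5.1 = 1.6471; [1+(r/z)²]^(−5/2) = 0.037648.
Δσ_z = 3×1680/(2π×5.1²) × 0.037648 = 30.84 × 0.037648 = 1.161 kPa

Δσ_z ≈ 1.16 kPa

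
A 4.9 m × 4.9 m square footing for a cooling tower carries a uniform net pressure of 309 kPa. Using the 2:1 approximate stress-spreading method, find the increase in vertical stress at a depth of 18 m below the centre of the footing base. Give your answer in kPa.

By the 2:1 method the load spreads at 1 horizontal : 2 vertical, so at depth z the loaded area has grown by z in each plan dimension:
Δσ = qBL/((B+z)(L+z)) = 309×4.9×4.9/((4.9+18)(4.9+18)) = 14.147 kPa

Δσ_z ≈ 14.1 kPa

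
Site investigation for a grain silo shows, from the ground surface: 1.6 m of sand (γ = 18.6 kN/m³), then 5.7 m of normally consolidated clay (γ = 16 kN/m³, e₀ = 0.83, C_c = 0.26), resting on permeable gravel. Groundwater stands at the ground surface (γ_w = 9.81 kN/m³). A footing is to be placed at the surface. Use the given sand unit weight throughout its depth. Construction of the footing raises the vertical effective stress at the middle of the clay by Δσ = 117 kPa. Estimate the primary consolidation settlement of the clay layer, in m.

Mid-depth of clay below the ground surface: z = 1.6 + 5.7/2 = 4.45 m.
Total vertical stress at mid-clay: σ_v = 18.6×1.6 + 16×2.85 = 75.36 kPa.
Pore pressure: u = 9.81×(4.45 − 0) = 43.655 kPa.
Initial effective stress: σ'_0 = σ_v − u = 75.36 − 43.655 = 31.705 kPa.
Final effective stress: σ'_f = σ'_0 + Δσ = 31.705 + 117 = 148.7 kPa.
Normally consolidated clay, so the full stress increment lies on the virgin compression line:
S_c = C_c·H/(1+e₀)·log₁₀(σ'_f/σ'_0) = 0.26×5.7/(1+0.83)×log₁₀(148.7/31.705)
    = 0.80984 × 0.67118 = 0.5435 m

S_c ≈ 0.544 m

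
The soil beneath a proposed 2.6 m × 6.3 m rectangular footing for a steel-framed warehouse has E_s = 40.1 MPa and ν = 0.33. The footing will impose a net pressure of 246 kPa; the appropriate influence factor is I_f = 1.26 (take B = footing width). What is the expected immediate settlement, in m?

S_e ≈ 0.0179 m

Immediate (elastic) settlement: S_e = q·B·(1−ν²)/E_s · I_f.
E_s = 40.1 MPa = 40100 kPa.
S_e = 246 × 2.6 × (1 − 0.33²) / 40100 × 1.26
    = 246 × 2.6 × 0.8911 / 40100 × 1.26
    = 0.01791 m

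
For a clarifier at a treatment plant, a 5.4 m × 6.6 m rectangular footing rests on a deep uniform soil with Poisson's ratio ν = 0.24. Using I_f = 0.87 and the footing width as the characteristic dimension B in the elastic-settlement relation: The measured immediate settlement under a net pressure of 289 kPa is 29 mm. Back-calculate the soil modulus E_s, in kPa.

S_e = q·B·(1−ν²)/E_s · I_f  ⇒  E_s = q·B·(1−ν²)·I_f / S_e.
E_s = 289 × 5.4 × 0.9424 × 0.87 / 0.029 = 44120 kPa

E_s ≈ 44100 kPa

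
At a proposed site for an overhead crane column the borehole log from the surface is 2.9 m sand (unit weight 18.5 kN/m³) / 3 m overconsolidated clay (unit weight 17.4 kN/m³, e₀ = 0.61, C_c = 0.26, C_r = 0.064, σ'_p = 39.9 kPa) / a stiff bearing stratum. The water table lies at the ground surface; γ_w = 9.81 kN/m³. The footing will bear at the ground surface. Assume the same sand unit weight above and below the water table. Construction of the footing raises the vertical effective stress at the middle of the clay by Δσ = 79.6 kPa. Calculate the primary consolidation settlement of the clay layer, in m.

S_c ≈ 0.229 m

Mid-depth of clay below the ground surface: z = 2.9 + 3/2 = 4.4 m.
Total vertical stress at mid-clay: σ_v = 18.5×2.9 + 17.4×1.5 = 79.75 kPa.
Pore pressure: u = 9.81×(4.4 − 0) = 43.164 kPa.
Initial effective stress: σ'_0 = σ_v − u = 79.75 − 43.164 = 36.586 kPa.
Final effective stress: σ'_f = 36.586 + 79.6 = 116.19 kPa.
σ'_f = 116.19 > σ'_p = 39.9 kPa, so the stress path crosses the preconsolidation pressure — recompression up to σ'_p, then virgin compression beyond:
S_c = H/(1+e₀)·[C_r·log₁₀(σ'_p/σ'_0) + C_c·log₁₀(σ'_f/σ'_p)]
    = 3/1.61 × [0.064×log₁₀(39.9/36.586) + 0.26×log₁₀(116.19/39.9)]
    = 1.8634 × [0.0024101 + 0.12069] = 0.2294 m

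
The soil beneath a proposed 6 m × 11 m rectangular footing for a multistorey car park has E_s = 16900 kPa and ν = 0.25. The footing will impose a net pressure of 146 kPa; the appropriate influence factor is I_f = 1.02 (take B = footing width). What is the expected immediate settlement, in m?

S_e ≈ 0.0496 m

Immediate (elastic) settlement: S_e = q·B·(1−ν²)/E_s · I_f.
S_e = 146 × 6 × (1 − 0.25²) / 16900 × 1.02
    = 146 × 6 × 0.9375 / 16900 × 1.02
    = 0.04957 m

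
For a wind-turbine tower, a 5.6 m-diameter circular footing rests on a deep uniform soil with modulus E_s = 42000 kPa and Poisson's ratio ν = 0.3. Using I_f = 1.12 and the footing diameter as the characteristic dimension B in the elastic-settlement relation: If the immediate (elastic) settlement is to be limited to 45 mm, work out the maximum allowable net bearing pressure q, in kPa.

q ≈ 331 kPa

S_e = q·B·(1−ν²)/E_s · I_f  ⇒  q = S_e·E_s / (B·(1−ν²)·I_f).
q = 0.045 × 42000 / (5.6 × 0.91 × 1.12) = 331.1 kPa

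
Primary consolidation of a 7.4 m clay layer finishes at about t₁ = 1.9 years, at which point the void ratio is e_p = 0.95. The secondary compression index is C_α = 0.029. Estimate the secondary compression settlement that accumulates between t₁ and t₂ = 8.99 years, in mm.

Secondary compression: S_s = C_α·H/(1+e_p)·log₁₀(t₂/t₁)
S_s = 0.029×7.4/(1+0.95)×log₁₀(8.99/1.9)
    = 0.1101 × 0.675 = 0.07429 m

S_s ≈ 74.3 mm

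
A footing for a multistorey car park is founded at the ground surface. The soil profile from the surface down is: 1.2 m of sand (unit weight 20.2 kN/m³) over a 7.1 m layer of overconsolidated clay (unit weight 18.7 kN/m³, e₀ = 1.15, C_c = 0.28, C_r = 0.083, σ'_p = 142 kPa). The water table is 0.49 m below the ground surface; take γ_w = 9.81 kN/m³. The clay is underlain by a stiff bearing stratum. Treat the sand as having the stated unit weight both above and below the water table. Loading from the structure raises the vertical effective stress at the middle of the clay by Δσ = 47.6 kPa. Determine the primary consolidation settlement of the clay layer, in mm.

S_c ≈ 81 mm

Mid-depth of clay below the ground surface: z = 1.2 + 7.1/2 = 4.75 m.
Total vertical stress at mid-clay: σ_v = 20.2×1.2 + 18.7×3.55 = 90.625 kPa.
Pore pressure: u = 9.81×(4.75 − 0.49) = 41.791 kPa.
Initial effective stress: σ'_0 = σ_v − u = 90.625 − 41.791 = 48.834 kPa.
Final effective stress: σ'_f = 48.834 + 47.6 = 96.434 kPa.
σ'_f = 96.434 ≤ σ'_p = 142 kPa, so the clay remains overconsolidated and only the recompression index applies:
S_c = C_r·H/(1+e₀)·log₁₀(σ'_f/σ'_0) = 0.083×7.1/2.15×log₁₀(96.434/48.834)
    = 0.27409 × 0.29551 = 0.081 m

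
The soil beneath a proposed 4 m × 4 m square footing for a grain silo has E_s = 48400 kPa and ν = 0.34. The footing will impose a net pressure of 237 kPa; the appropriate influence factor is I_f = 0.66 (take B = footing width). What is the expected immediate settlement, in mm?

S_e ≈ 11.4 mm

Immediate (elastic) settlement: S_e = q·B·(1−ν²)/E_s · I_f.
S_e = 237 × 4 × (1 − 0.34²) / 48400 × 0.66
    = 237 × 4 × 0.8844 / 48400 × 0.66
    = 0.01143 m = 11.43 mm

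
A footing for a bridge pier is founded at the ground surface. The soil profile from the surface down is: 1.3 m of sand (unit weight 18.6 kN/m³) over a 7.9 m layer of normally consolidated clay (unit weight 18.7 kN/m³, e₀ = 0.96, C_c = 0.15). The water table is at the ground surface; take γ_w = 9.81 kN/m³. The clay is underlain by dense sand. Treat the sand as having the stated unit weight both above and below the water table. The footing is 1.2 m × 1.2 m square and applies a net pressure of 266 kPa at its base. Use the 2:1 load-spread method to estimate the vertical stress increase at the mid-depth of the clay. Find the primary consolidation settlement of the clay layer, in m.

Mid-depth of clay below the ground surface: z = 1.3 + 7.9/2 = 5.25 m.
Total vertical stress at mid-clay: σ_v = 18.6×1.3 + 18.7×3.95 = 98.045 kPa.
Pore pressure: u = 9.81×(5.25 − 0) = 51.503 kPa.
Initial effective stress: σ'_0 = σ_v − u = 98.045 − 51.503 = 46.542 kPa.
Stress increase at mid-clay by the 2:1 spreading method:
Δσ = qBL/((B+z)(L+z)) = 266×1.2×1.2/((1.2+5.25)(1.2+5.25)) = 9.2071 kPa
Final effective stress: σ'_f = σ'_0 + Δσ = 46.542 + 9.2071 = 55.749 kPa.
Normally consolidated clay, so the full stress increment lies on the virgin compression line:
S_c = C_c·H/(1+e₀)·log₁₀(σ'_f/σ'_0) = 0.15×7.9/(1+0.96)×log₁₀(55.749/46.542)
    = 0.60459 × 0.078392 = 0.0474 m

S_c ≈ 0.0474 m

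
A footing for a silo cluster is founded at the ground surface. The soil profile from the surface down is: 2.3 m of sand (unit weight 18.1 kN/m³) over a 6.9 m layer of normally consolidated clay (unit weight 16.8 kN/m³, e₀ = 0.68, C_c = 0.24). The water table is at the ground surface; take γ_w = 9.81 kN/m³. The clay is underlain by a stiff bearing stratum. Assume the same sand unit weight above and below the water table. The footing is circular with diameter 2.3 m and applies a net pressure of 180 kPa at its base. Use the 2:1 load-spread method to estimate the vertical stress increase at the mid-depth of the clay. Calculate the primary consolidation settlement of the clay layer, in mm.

Mid-depth of clay below the ground surface: z = 2.3 + 6.9/2 = 5.75 m.
Total vertical stress at mid-clay: σ_v = 18.1×2.3 + 16.8×3.45 = 99.59 kPa.
Pore pressure: u = 9.81×(5.75 − 0) = 56.408 kPa.
Initial effective stress: σ'_0 = σ_v − u = 99.59 − 56.408 = 43.182 kPa.
Stress increase at mid-clay by the 2:1 spreading method:
Δσ ≈ qD²/(D+z)² = 180×2.3²/(2.3+5.75)² = 14.694 kPa
Final effective stress: σ'_f = σ'_0 + Δσ = 43.182 + 14.694 = 57.876 kPa.
Normally consolidated clay, so the full stress increment lies on the virgin compression line:
S_c = C_c·H/(1+e₀)·log₁₀(σ'_f/σ'_0) = 0.24×6.9/(1+0.68)×log₁₀(57.876/43.182)
    = 0.98571 × 0.1272 = 0.1254 m

S_c ≈ 125 mm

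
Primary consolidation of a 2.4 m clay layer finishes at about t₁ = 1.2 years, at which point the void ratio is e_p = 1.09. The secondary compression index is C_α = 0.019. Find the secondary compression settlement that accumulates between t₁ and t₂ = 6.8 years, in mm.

S_s ≈ 16.4 mm

Secondary compression: S_s = C_α·H/(1+e_p)·log₁₀(t₂/t₁)
S_s = 0.019×2.4/(1+1.09)×log₁₀(6.8/1.2)
    = 0.02182 × 0.7533 = 0.01644 m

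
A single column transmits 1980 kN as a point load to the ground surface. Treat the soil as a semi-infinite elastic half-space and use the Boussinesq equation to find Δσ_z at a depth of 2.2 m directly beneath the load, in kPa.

Δσ_z ≈ 195 kPa

Boussinesq vertical stress below a point load on an elastic half-space:
Δσ_z = 3P/(2πz²) · [1 + (r/z)²]^(−5/2)
r/z = 0/2.2 = 0; [1+(r/z)²]^(−5/2) = 1.
Δσ_z = 3×1980/(2π×2.2²) × 1 = 195.33 × 1 = 195.3 kPa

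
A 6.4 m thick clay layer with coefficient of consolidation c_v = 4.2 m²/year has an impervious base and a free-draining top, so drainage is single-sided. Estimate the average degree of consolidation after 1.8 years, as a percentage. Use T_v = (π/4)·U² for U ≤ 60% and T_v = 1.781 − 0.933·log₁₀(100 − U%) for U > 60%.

U ≈ 48.5 %

Drainage path length: H_d = H = 6.4 m (single drainage).
T_v = c_v·t/H_d² = 4.2×1.8/6.4² = 0.18457.
T_v = 0.18457 corresponds to the U ≤ 60% branch:
U = √(4T_v/π) = 0.4848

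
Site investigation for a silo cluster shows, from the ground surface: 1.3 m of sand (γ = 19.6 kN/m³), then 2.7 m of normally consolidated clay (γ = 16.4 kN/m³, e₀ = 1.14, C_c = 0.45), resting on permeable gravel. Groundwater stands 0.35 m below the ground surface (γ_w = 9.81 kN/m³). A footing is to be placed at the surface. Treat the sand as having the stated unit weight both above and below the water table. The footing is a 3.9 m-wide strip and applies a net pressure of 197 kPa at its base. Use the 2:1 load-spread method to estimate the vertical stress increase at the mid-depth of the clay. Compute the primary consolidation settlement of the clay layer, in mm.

S_c ≈ 428 mm

Mid-depth of clay below the ground surface: z = 1.3 + 2.7/2 = 2.65 m.
Total vertical stress at mid-clay: σ_v = 19.6×1.3 + 16.4×1.35 = 47.62 kPa.
Pore pressure: u = 9.81×(2.65 − 0.35) = 22.563 kPa.
Initial effective stress: σ'_0 = σ_v − u = 47.62 − 22.563 = 25.057 kPa.
Stress increase at mid-clay by the 2:1 spreading method:
Δσ = qB/(B+z) = 197×3.9/(3.9+2.65) = 117.3 kPa
Final effective stress: σ'_f = σ'_0 + Δσ = 25.057 + 117.3 = 142.36 kPa.
Normally consolidated clay, so the full stress increment lies on the virgin compression line:
S_c = C_c·H/(1+e₀)·log₁₀(σ'_f/σ'_0) = 0.45×2.7/(1+1.14)×log₁₀(142.36/25.057)
    = 0.56776 × 0.75446 = 0.4284 m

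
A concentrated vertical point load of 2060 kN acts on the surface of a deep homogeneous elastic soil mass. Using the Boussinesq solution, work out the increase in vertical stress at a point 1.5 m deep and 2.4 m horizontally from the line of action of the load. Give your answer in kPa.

Δσ_z ≈ 18.3 kPa

Boussinesq vertical stress below a point load on an elastic half-space:
Δσ_z = 3P/(2πz²) · [1 + (r/z)²]^(−5/2)
r/z = 2.4/1.5 = 1.6; [1+(r/z)²]^(−5/2) = 0.041819.
Δσ_z = 3×2060/(2π×1.5²) × 0.041819 = 437.15 × 0.041819 = 18.28 kPa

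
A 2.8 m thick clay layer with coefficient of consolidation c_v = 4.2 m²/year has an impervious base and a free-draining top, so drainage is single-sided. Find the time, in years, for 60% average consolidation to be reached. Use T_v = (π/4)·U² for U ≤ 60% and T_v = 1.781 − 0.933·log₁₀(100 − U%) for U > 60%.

t ≈ 0.528 years

Drainage path length: H_d = H = 2.8 m (single drainage).
U ≤ 60%: T_v = (π/4)·U² = (π/4)×0.6² = 0.28274.
t = T_v·H_d²/c_v = 0.28274×2.8²/4.2 = 0.5278 years.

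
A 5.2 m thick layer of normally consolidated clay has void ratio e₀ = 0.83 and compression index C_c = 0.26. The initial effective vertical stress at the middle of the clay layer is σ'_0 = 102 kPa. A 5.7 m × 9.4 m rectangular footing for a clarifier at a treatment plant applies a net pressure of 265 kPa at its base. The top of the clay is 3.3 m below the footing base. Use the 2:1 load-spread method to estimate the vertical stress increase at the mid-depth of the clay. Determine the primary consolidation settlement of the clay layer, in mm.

S_c ≈ 186 mm

Mid-depth of clay below the footing base: z = 3.3 + 5.2/2 = 5.9 m.
Stress increase at mid-clay by the 2:1 spreading method:
Δσ = qBL/((B+z)(L+z)) = 265×5.7×9.4/((5.7+5.9)(9.4+5.9)) = 80.002 kPa
Final effective stress: σ'_f = σ'_0 + Δσ = 102 + 80.002 = 182 kPa.
Normally consolidated clay, so the full stress increment lies on the virgin compression line:
S_c = C_c·H/(1+e₀)·log₁₀(σ'_f/σ'_0) = 0.26×5.2/(1+0.83)×log₁₀(182/102)
    = 0.7388 × 0.25147 = 0.1858 m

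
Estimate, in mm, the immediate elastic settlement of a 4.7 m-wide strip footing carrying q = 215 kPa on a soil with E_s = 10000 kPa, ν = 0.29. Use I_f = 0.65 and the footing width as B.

S_e ≈ 60.2 mm

Immediate (elastic) settlement: S_e = q·B·(1−ν²)/E_s · I_f.
S_e = 215 × 4.7 × (1 − 0.29²) / 10000 × 0.65
    = 215 × 4.7 × 0.9159 / 10000 × 0.65
    = 0.06016 m = 60.16 mm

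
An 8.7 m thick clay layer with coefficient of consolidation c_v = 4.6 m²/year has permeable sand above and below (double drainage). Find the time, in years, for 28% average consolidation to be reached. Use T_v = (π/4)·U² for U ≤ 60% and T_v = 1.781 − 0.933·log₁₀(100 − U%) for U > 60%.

Drainage path length: H_d = H/2 = 4.35 m (double drainage).
U ≤ 60%: T_v = (π/4)·U² = (π/4)×0.28² = 0.061575.
t = T_v·H_d²/c_v = 0.061575×4.35²/4.6 = 0.2533 years.

t ≈ 0.253 years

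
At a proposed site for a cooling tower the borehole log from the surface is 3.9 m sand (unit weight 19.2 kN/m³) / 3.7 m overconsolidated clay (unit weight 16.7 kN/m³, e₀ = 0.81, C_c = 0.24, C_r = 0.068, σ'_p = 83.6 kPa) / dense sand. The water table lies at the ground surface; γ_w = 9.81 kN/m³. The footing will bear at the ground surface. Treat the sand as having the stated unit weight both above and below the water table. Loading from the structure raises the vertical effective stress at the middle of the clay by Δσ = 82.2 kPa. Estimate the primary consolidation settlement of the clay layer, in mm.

S_c ≈ 128 mm

Mid-depth of clay below the ground surface: z = 3.9 + 3.7/2 = 5.75 m.
Total vertical stress at mid-clay: σ_v = 19.2×3.9 + 16.7×1.85 = 105.77 kPa.
Pore pressure: u = 9.81×(5.75 − 0) = 56.408 kPa.
Initial effective stress: σ'_0 = σ_v − u = 105.77 − 56.408 = 49.362 kPa.
Final effective stress: σ'_f = 49.362 + 82.2 = 131.56 kPa.
σ'_f = 131.56 > σ'_p = 83.6 kPa, so the stress path crosses the preconsolidation pressure — recompression up to σ'_p, then virgin compression beyond:
S_c = H/(1+e₀)·[C_r·log₁₀(σ'_p/σ'_0) + C_c·log₁₀(σ'_f/σ'_p)]
    = 3.7/1.81 × [0.068×log₁₀(83.6/49.362) + 0.24×log₁₀(131.56/83.6)]
    = 2.0442 × [0.015559 + 0.04726] = 0.1284 m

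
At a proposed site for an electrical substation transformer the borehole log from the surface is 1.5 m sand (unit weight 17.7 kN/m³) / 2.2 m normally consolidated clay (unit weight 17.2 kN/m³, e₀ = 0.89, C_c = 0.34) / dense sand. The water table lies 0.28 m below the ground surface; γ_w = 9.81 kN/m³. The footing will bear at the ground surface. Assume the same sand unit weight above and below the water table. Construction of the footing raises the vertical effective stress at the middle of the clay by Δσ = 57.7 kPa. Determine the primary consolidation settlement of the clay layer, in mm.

Mid-depth of clay below the ground surface: z = 1.5 + 2.2/2 = 2.6 m.
Total vertical stress at mid-clay: σ_v = 17.7×1.5 + 17.2×1.1 = 45.47 kPa.
Pore pressure: u = 9.81×(2.6 − 0.28) = 22.759 kPa.
Initial effective stress: σ'_0 = σ_v − u = 45.47 − 22.759 = 22.711 kPa.
Final effective stress: σ'_f = σ'_0 + Δσ = 22.711 + 57.7 = 80.411 kPa.
Normally consolidated clay, so the full stress increment lies on the virgin compression line:
S_c = C_c·H/(1+e₀)·log₁₀(σ'_f/σ'_0) = 0.34×2.2/(1+0.89)×log₁₀(80.411/22.711)
    = 0.39577 × 0.54908 = 0.2173 m

S_c ≈ 217 mm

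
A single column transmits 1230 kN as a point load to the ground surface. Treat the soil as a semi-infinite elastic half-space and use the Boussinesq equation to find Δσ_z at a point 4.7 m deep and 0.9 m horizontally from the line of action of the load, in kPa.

Boussinesq vertical stress below a point load on an elastic half-space:
Δσ_z = 3P/(2πz²) · [1 + (r/z)²]^(−5/2)
r/z = 0.9/4.7 = 0.19149; [1+(r/z)²]^(−5/2) = 0.9139.
Δσ_z = 3×1230/(2π×4.7²) × 0.9139 = 26.586 × 0.9139 = 24.3 kPa

Δσ_z ≈ 24.3 kPa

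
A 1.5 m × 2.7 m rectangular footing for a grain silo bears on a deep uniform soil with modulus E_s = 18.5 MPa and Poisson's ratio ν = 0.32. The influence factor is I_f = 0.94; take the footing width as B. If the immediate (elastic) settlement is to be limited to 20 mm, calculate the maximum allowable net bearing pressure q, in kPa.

E_s = 18.5 MPa = 18500 kPa.
S_e = q·B·(1−ν²)/E_s · I_f  ⇒  q = S_e·E_s / (B·(1−ν²)·I_f).
q = 0.02 × 18500 / (1.5 × 0.8976 × 0.94) = 292.3 kPa

q ≈ 292 kPa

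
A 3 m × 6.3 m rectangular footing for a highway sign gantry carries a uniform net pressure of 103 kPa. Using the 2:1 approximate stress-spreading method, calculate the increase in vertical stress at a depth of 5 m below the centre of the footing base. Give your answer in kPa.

Δσ_z ≈ 21.5 kPa

By the 2:1 method the load spreads at 1 horizontal : 2 vertical, so at depth z the loaded area has grown by z in each plan dimension:
Δσ = qBL/((B+z)(L+z)) = 103×3×6.3/((3+5)(6.3+5)) = 21.534 kPa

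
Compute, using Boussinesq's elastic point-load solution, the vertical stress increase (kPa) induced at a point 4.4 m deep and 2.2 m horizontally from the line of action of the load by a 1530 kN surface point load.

Δσ_z ≈ 21.6 kPa

Boussinesq vertical stress below a point load on an elastic half-space:
Δσ_z = 3P/(2πz²) · [1 + (r/z)²]^(−5/2)
r/z = 2.2/4.4 = 0.5; [1+(r/z)²]^(−5/2) = 0.57243.
Δσ_z = 3×1530/(2π×4.4²) × 0.57243 = 37.734 × 0.57243 = 21.6 kPa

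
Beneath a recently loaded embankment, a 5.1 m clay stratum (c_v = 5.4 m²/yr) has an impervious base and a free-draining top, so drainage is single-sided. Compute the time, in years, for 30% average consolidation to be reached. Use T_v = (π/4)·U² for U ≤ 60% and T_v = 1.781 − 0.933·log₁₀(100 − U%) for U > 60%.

t ≈ 0.34 years

Drainage path length: H_d = H = 5.1 m (single drainage).
U ≤ 60%: T_v = (π/4)·U² = (π/4)×0.3² = 0.070686.
t = T_v·H_d²/c_v = 0.070686×5.1²/5.4 = 0.3405 years.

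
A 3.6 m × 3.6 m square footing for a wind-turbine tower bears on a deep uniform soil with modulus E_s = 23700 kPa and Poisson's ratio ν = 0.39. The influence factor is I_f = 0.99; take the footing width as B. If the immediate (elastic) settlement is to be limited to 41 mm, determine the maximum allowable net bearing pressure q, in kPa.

S_e = q·B·(1−ν²)/E_s · I_f  ⇒  q = S_e·E_s / (B·(1−ν²)·I_f).
q = 0.041 × 23700 / (3.6 × 0.8479 × 0.99) = 321.6 kPa

q ≈ 322 kPa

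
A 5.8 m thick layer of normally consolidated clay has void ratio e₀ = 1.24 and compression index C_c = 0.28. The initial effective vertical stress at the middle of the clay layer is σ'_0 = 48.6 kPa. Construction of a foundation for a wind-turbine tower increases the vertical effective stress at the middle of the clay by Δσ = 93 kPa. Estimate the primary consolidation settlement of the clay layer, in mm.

S_c ≈ 337 mm

Final effective stress: σ'_f = σ'_0 + Δσ = 48.6 + 93 = 141.6 kPa.
Normally consolidated clay, so the full stress increment lies on the virgin compression line:
S_c = C_c·H/(1+e₀)·log₁₀(σ'_f/σ'_0) = 0.28×5.8/(1+1.24)×log₁₀(141.6/48.6)
    = 0.725 × 0.46443 = 0.3367 m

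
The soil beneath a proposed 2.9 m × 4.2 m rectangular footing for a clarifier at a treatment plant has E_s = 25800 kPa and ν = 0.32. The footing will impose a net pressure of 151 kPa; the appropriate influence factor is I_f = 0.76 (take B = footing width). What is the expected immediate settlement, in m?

S_e ≈ 0.0116 m

Immediate (elastic) settlement: S_e = q·B·(1−ν²)/E_s · I_f.
S_e = 151 × 2.9 × (1 − 0.32²) / 25800 × 0.76
    = 151 × 2.9 × 0.8976 / 25800 × 0.76
    = 0.01158 m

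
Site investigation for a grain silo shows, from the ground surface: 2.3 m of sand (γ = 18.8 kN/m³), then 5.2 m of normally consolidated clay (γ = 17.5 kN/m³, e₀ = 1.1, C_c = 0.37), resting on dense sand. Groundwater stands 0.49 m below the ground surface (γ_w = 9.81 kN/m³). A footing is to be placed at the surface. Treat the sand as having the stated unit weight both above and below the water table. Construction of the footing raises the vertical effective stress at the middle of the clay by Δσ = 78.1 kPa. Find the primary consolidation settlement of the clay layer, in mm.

Mid-depth of clay below the ground surface: z = 2.3 + 5.2/2 = 4.9 m.
Total vertical stress at mid-clay: σ_v = 18.8×2.3 + 17.5×2.6 = 88.74 kPa.
Pore pressure: u = 9.81×(4.9 − 0.49) = 43.262 kPa.
Initial effective stress: σ'_0 = σ_v − u = 88.74 − 43.262 = 45.478 kPa.
Final effective stress: σ'_f = σ'_0 + Δσ = 45.478 + 78.1 = 123.58 kPa.
Normally consolidated clay, so the full stress increment lies on the virgin compression line:
S_c = C_c·H/(1+e₀)·log₁₀(σ'_f/σ'_0) = 0.37×5.2/(1+1.1)×log₁₀(123.58/45.478)
    = 0.91619 × 0.43415 = 0.3978 m

S_c ≈ 398 mm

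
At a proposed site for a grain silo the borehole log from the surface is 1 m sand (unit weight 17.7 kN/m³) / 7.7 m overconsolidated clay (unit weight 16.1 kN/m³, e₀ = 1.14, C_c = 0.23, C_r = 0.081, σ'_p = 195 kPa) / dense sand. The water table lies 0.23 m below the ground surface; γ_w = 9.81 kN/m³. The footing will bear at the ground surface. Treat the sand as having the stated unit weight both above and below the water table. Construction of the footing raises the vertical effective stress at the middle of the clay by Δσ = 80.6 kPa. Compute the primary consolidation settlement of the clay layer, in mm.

Mid-depth of clay below the ground surface: z = 1 + 7.7/2 = 4.85 m.
Total vertical stress at mid-clay: σ_v = 17.7×1 + 16.1×3.85 = 79.685 kPa.
Pore pressure: u = 9.81×(4.85 − 0.23) = 45.322 kPa.
Initial effective stress: σ'_0 = σ_v − u = 79.685 − 45.322 = 34.363 kPa.
Final effective stress: σ'_f = 34.363 + 80.6 = 114.96 kPa.
σ'_f = 114.96 ≤ σ'_p = 195 kPa, so the clay remains overconsolidated and only the recompression index applies:
S_c = C_r·H/(1+e₀)·log₁₀(σ'_f/σ'_0) = 0.081×7.7/2.14×log₁₀(114.96/34.363)
    = 0.29145 × 0.52446 = 0.1529 m

S_c ≈ 153 mm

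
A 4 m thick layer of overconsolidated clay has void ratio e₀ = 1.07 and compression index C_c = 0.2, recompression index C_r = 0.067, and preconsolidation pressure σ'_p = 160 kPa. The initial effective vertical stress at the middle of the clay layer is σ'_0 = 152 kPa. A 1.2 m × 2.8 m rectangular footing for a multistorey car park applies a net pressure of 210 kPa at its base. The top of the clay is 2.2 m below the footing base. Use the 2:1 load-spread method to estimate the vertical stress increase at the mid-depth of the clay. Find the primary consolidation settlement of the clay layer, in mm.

Mid-depth of clay below the footing base: z = 2.2 + 4/2 = 4.2 m.
Stress increase at mid-clay by the 2:1 spreading method:
Δσ = qBL/((B+z)(L+z)) = 210×1.2×2.8/((1.2+4.2)(2.8+4.2)) = 18.667 kPa
Final effective stress: σ'_f = 152 + 18.667 = 170.67 kPa.
σ'_f = 170.67 > σ'_p = 160 kPa, so the stress path crosses the preconsolidation pressure — recompression up to σ'_p, then virgin compression beyond:
S_c = H/(1+e₀)·[C_r·log₁₀(σ'_p/σ'_0) + C_c·log₁₀(σ'_f/σ'_p)]
    = 4/2.07 × [0.067×log₁₀(160/152) + 0.2×log₁₀(170.67/160)]
    = 1.9324 × [0.0014925 + 0.0056074] = 0.01372 m

S_c ≈ 13.7 mm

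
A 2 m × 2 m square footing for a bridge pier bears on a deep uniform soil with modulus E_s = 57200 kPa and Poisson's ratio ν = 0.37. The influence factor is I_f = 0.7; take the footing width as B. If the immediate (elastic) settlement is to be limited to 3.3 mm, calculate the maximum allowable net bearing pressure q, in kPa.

q ≈ 156 kPa

S_e = q·B·(1−ν²)/E_s · I_f  ⇒  q = S_e·E_s / (B·(1−ν²)·I_f).
q = 0.0033 × 57200 / (2 × 0.8631 × 0.7) = 156.2 kPa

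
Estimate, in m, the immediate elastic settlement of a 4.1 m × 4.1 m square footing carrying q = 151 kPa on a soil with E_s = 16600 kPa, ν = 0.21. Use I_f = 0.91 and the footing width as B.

S_e ≈ 0.0324 m

Immediate (elastic) settlement: S_e = q·B·(1−ν²)/E_s · I_f.
S_e = 151 × 4.1 × (1 − 0.21²) / 16600 × 0.91
    = 151 × 4.1 × 0.9559 / 16600 × 0.91
    = 0.03244 m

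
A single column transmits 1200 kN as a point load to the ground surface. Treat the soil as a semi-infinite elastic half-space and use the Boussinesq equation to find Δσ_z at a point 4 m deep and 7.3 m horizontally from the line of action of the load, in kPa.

Boussinesq vertical stress below a point load on an elastic half-space:
Δσ_z = 3P/(2πz²) · [1 + (r/z)²]^(−5/2)
r/z = 7.3/4 = 1.825; [1+(r/z)²]^(−5/2) = 0.025623.
Δσ_z = 3×1200/(2π×4²) × 0.025623 = 35.81 × 0.025623 = 0.9176 kPa

Δσ_z ≈ 0.918 kPa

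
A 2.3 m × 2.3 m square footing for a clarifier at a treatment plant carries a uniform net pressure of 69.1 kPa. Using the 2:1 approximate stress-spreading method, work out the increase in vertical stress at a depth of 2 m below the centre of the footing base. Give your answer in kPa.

By the 2:1 method the load spreads at 1 horizontal : 2 vertical, so at depth z the loaded area has grown by z in each plan dimension:
Δσ = qBL/((B+z)(L+z)) = 69.1×2.3×2.3/((2.3+2)(2.3+2)) = 19.77 kPa

Δσ_z ≈ 19.8 kPa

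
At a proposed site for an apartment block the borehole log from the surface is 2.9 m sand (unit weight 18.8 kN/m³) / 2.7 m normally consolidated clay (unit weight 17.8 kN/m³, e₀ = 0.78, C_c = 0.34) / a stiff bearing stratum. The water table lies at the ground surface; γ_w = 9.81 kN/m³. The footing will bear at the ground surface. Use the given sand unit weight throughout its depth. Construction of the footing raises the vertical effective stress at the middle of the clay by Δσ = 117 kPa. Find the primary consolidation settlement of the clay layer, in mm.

S_c ≈ 320 mm

Mid-depth of clay below the ground surface: z = 2.9 + 2.7/2 = 4.25 m.
Total vertical stress at mid-clay: σ_v = 18.8×2.9 + 17.8×1.35 = 78.55 kPa.
Pore pressure: u = 9.81×(4.25 − 0) = 41.693 kPa.
Initial effective stress: σ'_0 = σ_v − u = 78.55 − 41.693 = 36.857 kPa.
Final effective stress: σ'_f = σ'_0 + Δσ = 36.857 + 117 = 153.86 kPa.
Normally consolidated clay, so the full stress increment lies on the virgin compression line:
S_c = C_c·H/(1+e₀)·log₁₀(σ'_f/σ'_0) = 0.34×2.7/(1+0.78)×log₁₀(153.86/36.857)
    = 0.51573 × 0.62061 = 0.3201 m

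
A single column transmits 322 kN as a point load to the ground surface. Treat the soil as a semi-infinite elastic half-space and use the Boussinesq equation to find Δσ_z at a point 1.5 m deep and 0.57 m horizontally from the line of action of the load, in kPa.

Δσ_z ≈ 48.8 kPa

Boussinesq vertical stress below a point load on an elastic half-space:
Δσ_z = 3P/(2πz²) · [1 + (r/z)²]^(−5/2)
r/z = 0.57/1.5 = 0.38; [1+(r/z)²]^(−5/2) = 0.71377.
Δσ_z = 3×322/(2π×1.5²) × 0.71377 = 68.331 × 0.71377 = 48.77 kPa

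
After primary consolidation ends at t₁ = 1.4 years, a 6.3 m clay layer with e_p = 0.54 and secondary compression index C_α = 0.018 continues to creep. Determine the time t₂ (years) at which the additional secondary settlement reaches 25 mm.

S_s = C_α·H/(1+e_p)·log₁₀(t₂/t₁) ⇒ log₁₀(t₂/t₁) = S_s·(1+e_p)/(C_α·H).
log₁₀(t₂/t₁) = 0.025 × (1+0.54) / (0.018×6.3) = 0.3395
t₂ = t₁ × 10^0.3395 = 1.4 × 2.185 = 3.059 years

t₂ ≈ 3.06 years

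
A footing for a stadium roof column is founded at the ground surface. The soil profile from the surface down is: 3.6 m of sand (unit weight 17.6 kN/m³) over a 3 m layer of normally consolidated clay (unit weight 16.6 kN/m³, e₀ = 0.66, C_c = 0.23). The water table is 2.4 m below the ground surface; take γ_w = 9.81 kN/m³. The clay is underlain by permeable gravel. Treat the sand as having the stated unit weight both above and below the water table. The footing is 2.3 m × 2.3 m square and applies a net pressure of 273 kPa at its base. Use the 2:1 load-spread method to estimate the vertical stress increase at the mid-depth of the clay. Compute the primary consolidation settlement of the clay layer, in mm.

Mid-depth of clay below the ground surface: z = 3.6 + 3/2 = 5.1 m.
Total vertical stress at mid-clay: σ_v = 17.6×3.6 + 16.6×1.5 = 88.26 kPa.
Pore pressure: u = 9.81×(5.1 − 2.4) = 26.487 kPa.
Initial effective stress: σ'_0 = σ_v − u = 88.26 − 26.487 = 61.773 kPa.
Stress increase at mid-clay by the 2:1 spreading method:
Δσ = qBL/((B+z)(L+z)) = 273×2.3×2.3/((2.3+5.1)(2.3+5.1)) = 26.373 kPa
Final effective stress: σ'_f = σ'_0 + Δσ = 61.773 + 26.373 = 88.146 kPa.
Normally consolidated clay, so the full stress increment lies on the virgin compression line:
S_c = C_c·H/(1+e₀)·log₁₀(σ'_f/σ'_0) = 0.23×3/(1+0.66)×log₁₀(88.146/61.773)
    = 0.41566 × 0.1544 = 0.06418 m

S_c ≈ 64.2 mm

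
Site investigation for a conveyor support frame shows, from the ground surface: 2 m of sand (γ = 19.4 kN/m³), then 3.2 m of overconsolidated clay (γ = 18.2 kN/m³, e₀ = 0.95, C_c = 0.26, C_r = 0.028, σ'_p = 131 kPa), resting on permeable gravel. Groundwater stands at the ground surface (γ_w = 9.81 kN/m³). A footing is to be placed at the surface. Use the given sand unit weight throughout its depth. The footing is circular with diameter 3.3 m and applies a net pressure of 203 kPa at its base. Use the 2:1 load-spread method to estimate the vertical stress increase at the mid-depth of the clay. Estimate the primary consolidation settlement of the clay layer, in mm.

S_c ≈ 17.7 mm

Mid-depth of clay below the ground surface: z = 2 + 3.2/2 = 3.6 m.
Total vertical stress at mid-clay: σ_v = 19.4×2 + 18.2×1.6 = 67.92 kPa.
Pore pressure: u = 9.81×(3.6 − 0) = 35.316 kPa.
Initial effective stress: σ'_0 = σ_v − u = 67.92 − 35.316 = 32.604 kPa.
Stress increase at mid-clay by the 2:1 spreading method:
Δσ ≈ qD²/(D+z)² = 203×3.3²/(3.3+3.6)² = 46.433 kPa
Final effective stress: σ'_f = 32.604 + 46.433 = 79.037 kPa.
σ'_f = 79.037 ≤ σ'_p = 131 kPa, so the clay remains overconsolidated and only the recompression index applies:
S_c = C_r·H/(1+e₀)·log₁₀(σ'_f/σ'_0) = 0.028×3.2/1.95×log₁₀(79.037/32.604)
    = 0.045948 × 0.38456 = 0.01767 m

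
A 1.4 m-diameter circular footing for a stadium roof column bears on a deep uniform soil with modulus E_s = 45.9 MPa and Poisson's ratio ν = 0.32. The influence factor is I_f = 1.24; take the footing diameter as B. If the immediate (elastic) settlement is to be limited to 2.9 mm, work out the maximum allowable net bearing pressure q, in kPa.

q ≈ 85.4 kPa

E_s = 45.9 MPa = 45900 kPa.
S_e = q·B·(1−ν²)/E_s · I_f  ⇒  q = S_e·E_s / (B·(1−ν²)·I_f).
q = 0.0029 × 45900 / (1.4 × 0.8976 × 1.24) = 85.42 kPa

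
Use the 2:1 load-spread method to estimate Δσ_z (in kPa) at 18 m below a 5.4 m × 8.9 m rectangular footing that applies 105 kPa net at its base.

By the 2:1 method the load spreads at 1 horizontal : 2 vertical, so at depth z the loaded area has grown by z in each plan dimension:
Δσ = qBL/((B+z)(L+z)) = 105×5.4×8.9/((5.4+18)(8.9+18)) = 8.0169 kPa

Δσ_z ≈ 8.02 kPa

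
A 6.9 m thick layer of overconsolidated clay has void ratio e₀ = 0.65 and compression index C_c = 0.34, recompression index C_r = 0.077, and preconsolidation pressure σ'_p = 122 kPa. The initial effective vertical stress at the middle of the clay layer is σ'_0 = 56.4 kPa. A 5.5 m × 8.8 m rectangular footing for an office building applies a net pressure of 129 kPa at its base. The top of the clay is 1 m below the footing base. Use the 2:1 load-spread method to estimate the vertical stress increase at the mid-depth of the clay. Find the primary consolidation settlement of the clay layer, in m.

Mid-depth of clay below the footing base: z = 1 + 6.9/2 = 4.45 m.
Stress increase at mid-clay by the 2:1 spreading method:
Δσ = qBL/((B+z)(L+z)) = 129×5.5×8.8/((5.5+4.45)(8.8+4.45)) = 47.358 kPa
Final effective stress: σ'_f = 56.4 + 47.358 = 103.76 kPa.
σ'_f = 103.76 ≤ σ'_p = 122 kPa, so the clay remains overconsolidated and only the recompression index applies:
S_c = C_r·H/(1+e₀)·log₁₀(σ'_f/σ'_0) = 0.077×6.9/1.65×log₁₀(103.76/56.4)
    = 0.322 × 0.26475 = 0.08525 m

S_c ≈ 0.0852 m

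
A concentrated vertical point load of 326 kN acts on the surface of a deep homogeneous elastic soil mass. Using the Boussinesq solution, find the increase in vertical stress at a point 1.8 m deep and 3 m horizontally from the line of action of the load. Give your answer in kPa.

Boussinesq vertical stress below a point load on an elastic half-space:
Δσ_z = 3P/(2πz²) · [1 + (r/z)²]^(−5/2)
r/z = 3/1.8 = 1.6667; [1+(r/z)²]^(−5/2) = 0.03605.
Δσ_z = 3×326/(2π×1.8²) × 0.03605 = 48.041 × 0.03605 = 1.732 kPa

Δσ_z ≈ 1.73 kPa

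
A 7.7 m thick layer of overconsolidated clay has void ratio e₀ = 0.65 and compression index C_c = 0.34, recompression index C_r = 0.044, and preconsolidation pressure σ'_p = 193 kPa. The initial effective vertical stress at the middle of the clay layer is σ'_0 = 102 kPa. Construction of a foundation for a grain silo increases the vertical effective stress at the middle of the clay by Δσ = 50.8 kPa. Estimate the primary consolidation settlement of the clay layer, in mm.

Final effective stress: σ'_f = 102 + 50.8 = 152.8 kPa.
σ'_f = 152.8 ≤ σ'_p = 193 kPa, so the clay remains overconsolidated and only the recompression index applies:
S_c = C_r·H/(1+e₀)·log₁₀(σ'_f/σ'_0) = 0.044×7.7/1.65×log₁₀(152.8/102)
    = 0.20533 × 0.17552 = 0.03604 m

S_c ≈ 36 mm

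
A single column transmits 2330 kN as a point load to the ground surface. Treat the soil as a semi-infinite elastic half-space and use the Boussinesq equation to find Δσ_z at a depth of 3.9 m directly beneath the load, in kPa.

Δσ_z ≈ 73.1 kPa

Boussinesq vertical stress below a point load on an elastic half-space:
Δσ_z = 3P/(2πz²) · [1 + (r/z)²]^(−5/2)
r/z = 0/3.9 = 0; [1+(r/z)²]^(−5/2) = 1.
Δσ_z = 3×2330/(2π×3.9²) × 1 = 73.142 × 1 = 73.14 kPa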